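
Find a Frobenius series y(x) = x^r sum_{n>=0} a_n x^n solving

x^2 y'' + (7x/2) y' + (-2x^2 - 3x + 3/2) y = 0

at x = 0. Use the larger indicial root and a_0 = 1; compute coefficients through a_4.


Write in Frobenius form y'' + (p(x)/x) y' + (q(x)/x^2) y = 0:
  p(x) = 7/2,  q(x) = -2x^2 - 3x + 3/2.
Indicial equation: r(r-1) + (7/2) r + (3/2) = 0 -> roots r_1 = -1, r_2 = -3/2.
Take r = r_1 = -1. Let y(x) = x^r sum_{n>=0} a_n x^n with a_0 = 1.
Substitute y = x^r sum a_n x^n and match x^{r+n}. The recurrence is
  D(n) a_n - 3 a_{n-1} - 2 a_{n-2} = 0,  where D(n) = (r+n)(r+n-1) + (7/2)(r+n) + (3/2).
  a_n = [3 a_{n-1} + 2 a_{n-2}] / D(n).
Since the indicial polynomial factors as (r - r_1)(r - r_2), D(n) = (r_1 + n - r_1)(r_1 + n - r_2) = n(n + 1/2).
Evaluating step by step (a_0 = 1):
  n = 1: D(1) = 1(1 + 1/2) = 3/2; numerator = 3(1) = 3; a_1 = (3)/(3/2) = 2
  n = 2: D(2) = 2(2 + 1/2) = 5; numerator = 3(2) + 2(1) = 8; a_2 = (8)/(5) = 8/5
  n = 3: D(3) = 3(3 + 1/2) = 21/2; numerator = 3(8/5) + 2(2) = 44/5; a_3 = (44/5)/(21/2) = 88/105
  n = 4: D(4) = 4(4 + 1/2) = 18; numerator = 3(88/105) + 2(8/5) = 40/7; a_4 = (40/7)/(18) = 20/63

r = -1; a_0 = 1; a_1 = 2; a_2 = 8/5; a_3 = 88/105; a_4 = 20/63


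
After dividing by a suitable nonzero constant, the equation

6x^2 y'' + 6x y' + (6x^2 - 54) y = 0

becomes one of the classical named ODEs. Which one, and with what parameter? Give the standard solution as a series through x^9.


All three coefficients share the factor 6; dividing through by 6 gives  x^2 y'' + x y' + (x^2 - 9) y = 0.
This matches the Bessel equation x^2 y'' + x y' + (x^2 - nu^2) y = 0 with nu^2 = 9, so nu = 3; the solution bounded at x = 0 is J_3(x).
Frobenius at x = 0: indicial roots ±nu; for r = nu the recurrence k(k + 2nu) c_k = -c_{k-2} gives the standard series J_nu(x) = sum_{k>=0} (-1)^k / (k! (k+nu)!) (x/2)^(2k+nu). Evaluate the first 4 terms:
  k = 0: (-1)^0 / (0! * 3! * 2^3) x^3 = 1/(1*6*8) x^3 = (1/48) x^3
  k = 1: (-1)^1 / (1! * 4! * 2^5) x^5 = -1/(1*24*32) x^5 = (-1/768) x^5
  k = 2: (-1)^2 / (2! * 5! * 2^7) x^7 = 1/(2*120*128) x^7 = (1/30720) x^7
  k = 3: (-1)^3 / (3! * 6! * 2^9) x^9 = -1/(6*720*512) x^9 = (-1/2211840) x^9
Hence J_3(x) = -x^9/2211840 + x^7/30720 - x^5/768 + x^3/48 + ....

J_3(x); series = -x^9/2211840 + x^7/30720 - x^5/768 + x^3/48


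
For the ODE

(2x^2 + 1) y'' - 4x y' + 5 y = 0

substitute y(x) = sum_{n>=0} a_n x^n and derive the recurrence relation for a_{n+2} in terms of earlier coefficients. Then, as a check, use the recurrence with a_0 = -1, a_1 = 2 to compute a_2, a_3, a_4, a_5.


Substitute y = sum_n a_n x^n.
(1 + 2 x^2) y'' contributes (n+2)(n+1) a_{n+2} + 2 n(n-1) a_n at x^n.
-4 x y'(x) contributes -4 n a_n at x^n.
5 y(x) contributes 5 a_n at x^n.
Matching x^n: (n+2)(n+1) a_{n+2} + (2 n(n-1) - 4 n + 5) a_n = 0.
Thus a_{n+2} = (-2 n(n-1) + 4 n - 5) / ((n+1)(n+2)) * a_n.

Check with a_0 = -1, a_1 = 2 (apply the recurrence for n = 0, 1, 2, 3): a_0 = -1, a_1 = 2, a_2 = 5/2, a_3 = -1/3, a_4 = -5/24, a_5 = 1/12.

a_(n+2) = (-2 n(n-1) + 4 n - 5) / ((n+1)(n+2)) * a_n; check: a_0 = -1, a_1 = 2, a_2 = 5/2, a_3 = -1/3, a_4 = -5/24, a_5 = 1/12


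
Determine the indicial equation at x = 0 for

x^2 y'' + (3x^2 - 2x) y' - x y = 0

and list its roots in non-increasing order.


Divide by x^2 to reach normal form y'' + P_1(x) y' + P_2(x) y = 0 with P_1(x) = 3 - 2/x and P_2(x) = -1/x.
x = 0 is a singular point because the y'-coefficient 3 - 2/x has a pole at x = 0 and the y-coefficient -1/x has a pole at x = 0.
It is a regular singular point because x P_1(x) = p(x) = 3x - 2 and x^2 P_2(x) = q(x) = -x are polynomials, hence analytic at x = 0.
p(0) = -2,  q(0) = 0.
Indicial equation: r(r-1) + p(0) r + q(0) = 0, i.e. r^2 + (p(0) - 1) r + q(0) = 0, i.e. r^2 - 3 r = 0.
Discriminant: (-3)^2 - 4(0) = 9, so r = (3 ± 3)/2.
Solving: r_1 = 3, r_2 = 0.

indicial: r^2 - 3 r = 0; roots r_1 = 3, r_2 = 0


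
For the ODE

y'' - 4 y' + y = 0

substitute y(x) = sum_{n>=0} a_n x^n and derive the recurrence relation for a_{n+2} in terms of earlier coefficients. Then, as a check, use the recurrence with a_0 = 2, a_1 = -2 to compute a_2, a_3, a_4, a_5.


Substitute y = sum_n a_n x^n.
y''(x) has coefficient (n+2)(n+1) a_{n+2} at x^n;
-4 y'(x) has coefficient -4 (n+1) a_{n+1} at x^n;
y(x) has coefficient 1 a_n at x^n.
Matching x^n: (n+2)(n+1) a_{n+2} - 4 (n+1) a_{n+1} + 1 a_n = 0.
Thus a_{n+2} = [4 (n+1) a_{n+1} - 1 a_n] / ((n+1)(n+2)).

Check with a_0 = 2, a_1 = -2 (apply the recurrence for n = 0, 1, 2, 3): a_0 = 2, a_1 = -2, a_2 = -5, a_3 = -19/3, a_4 = -71/12, a_5 = -53/12.

a_(n+2) = [4 (n+1) a_(n+1) - 1 a_n] / ((n+1)(n+2)); check: a_0 = 2, a_1 = -2, a_2 = -5, a_3 = -19/3, a_4 = -71/12, a_5 = -53/12


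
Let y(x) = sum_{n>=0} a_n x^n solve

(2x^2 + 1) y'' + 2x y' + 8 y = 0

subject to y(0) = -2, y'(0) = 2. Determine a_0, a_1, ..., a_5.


Ansatz: y(x) = sum_{n>=0} a_n x^n, so y'(x) = sum_{n>=1} n a_n x^(n-1) and y''(x) = sum_{n>=2} n(n-1) a_n x^(n-2).
Substitute into P(x) y'' + Q(x) y' + R(x) y = 0 with P(x) = 2x^2 + 1, Q(x) = 2x, R(x) = 8, and match powers of x.
Initial conditions: a_0 = -2, a_1 = 2.
Setting the coefficient of each power of x to zero and solving order by order (substituting the coefficients already found):
  x^0: 2 a_2 + 8 a_0 = 0  ->  2 a_2 = -8 a_0 = 16  ->  a_2 = 8
  x^1: 6 a_3 + 10 a_1 = 0  ->  6 a_3 = -10 a_1 = -20  ->  a_3 = -10/3
  x^2: 12 a_4 + 16 a_2 = 0  ->  12 a_4 = -16 a_2 = -128  ->  a_4 = -32/3
  x^3: 20 a_5 + 26 a_3 = 0  ->  20 a_5 = -26 a_3 = 260/3  ->  a_5 = 13/3
Truncated series: y(x) = -2 + 2 x + 8 x^2 - (10/3) x^3 - (32/3) x^4 + (13/3) x^5 + O(x^6).

a_0 = -2; a_1 = 2; a_2 = 8; a_3 = -10/3; a_4 = -32/3; a_5 = 13/3


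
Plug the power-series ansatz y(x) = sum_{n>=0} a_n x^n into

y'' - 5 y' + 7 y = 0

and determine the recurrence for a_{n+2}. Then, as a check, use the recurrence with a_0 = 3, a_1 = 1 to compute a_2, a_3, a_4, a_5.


Substitute y = sum_n a_n x^n.
y''(x) has coefficient (n+2)(n+1) a_{n+2} at x^n;
-5 y'(x) has coefficient -5 (n+1) a_{n+1} at x^n;
7 y(x) has coefficient 7 a_n at x^n.
Matching x^n: (n+2)(n+1) a_{n+2} - 5 (n+1) a_{n+1} + 7 a_n = 0.
Thus a_{n+2} = [5 (n+1) a_{n+1} - 7 a_n] / ((n+1)(n+2)).

Check with a_0 = 3, a_1 = 1 (apply the recurrence for n = 0, 1, 2, 3): a_0 = 3, a_1 = 1, a_2 = -8, a_3 = -29/2, a_4 = -323/24, a_5 = -503/60.

a_(n+2) = [5 (n+1) a_(n+1) - 7 a_n] / ((n+1)(n+2)); check: a_0 = 3, a_1 = 1, a_2 = -8, a_3 = -29/2, a_4 = -323/24, a_5 = -503/60


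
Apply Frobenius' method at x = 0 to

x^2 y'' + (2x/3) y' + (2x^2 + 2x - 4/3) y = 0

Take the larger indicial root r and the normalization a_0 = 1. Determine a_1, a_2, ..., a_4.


Write in Frobenius form y'' + (p(x)/x) y' + (q(x)/x^2) y = 0:
  p(x) = 2/3,  q(x) = 2x^2 + 2x - 4/3.
Indicial equation: r(r-1) + (2/3) r + (-4/3) = 0 -> roots r_1 = 4/3, r_2 = -1.
Take r = r_1 = 4/3. Let y(x) = x^r sum_{n>=0} a_n x^n with a_0 = 1.
Substitute y = x^r sum a_n x^n and match x^{r+n}. The recurrence is
  D(n) a_n + 2 a_{n-1} + 2 a_{n-2} = 0,  where D(n) = (r+n)(r+n-1) + (2/3)(r+n) + (-4/3).
  a_n = [-2 a_{n-1} - 2 a_{n-2}] / D(n).
Since the indicial polynomial factors as (r - r_1)(r - r_2), D(n) = (r_1 + n - r_1)(r_1 + n - r_2) = n(n + 7/3).
Evaluating step by step (a_0 = 1):
  n = 1: D(1) = 1(1 + 7/3) = 10/3; numerator = -2(1) = -2; a_1 = (-2)/(10/3) = -3/5
  n = 2: D(2) = 2(2 + 7/3) = 26/3; numerator = -2(-3/5) - 2(1) = -4/5; a_2 = (-4/5)/(26/3) = -6/65
  n = 3: D(3) = 3(3 + 7/3) = 16; numerator = -2(-6/65) - 2(-3/5) = 18/13; a_3 = (18/13)/(16) = 9/104
  n = 4: D(4) = 4(4 + 7/3) = 76/3; numerator = -2(9/104) - 2(-6/65) = 3/260; a_4 = (3/260)/(76/3) = 9/19760

r = 4/3; a_0 = 1; a_1 = -3/5; a_2 = -6/65; a_3 = 9/104; a_4 = 9/19760


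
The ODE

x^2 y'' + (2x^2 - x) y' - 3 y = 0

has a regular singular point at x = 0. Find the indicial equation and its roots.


Divide by x^2 to reach normal form y'' + P_1(x) y' + P_2(x) y = 0 with P_1(x) = 2 - 1/x and P_2(x) = -3/x^2.
x = 0 is a singular point because the y'-coefficient 2 - 1/x has a pole at x = 0 and the y-coefficient -3/x^2 has a pole at x = 0.
It is a regular singular point because x P_1(x) = p(x) = 2x - 1 and x^2 P_2(x) = q(x) = -3 are polynomials, hence analytic at x = 0.
p(0) = -1,  q(0) = -3.
Indicial equation: r(r-1) + p(0) r + q(0) = 0, i.e. r^2 + (p(0) - 1) r + q(0) = 0, i.e. r^2 - 2 r - 3 = 0.
Discriminant: (-2)^2 - 4(-3) = 16, so r = (2 ± 4)/2.
Solving: r_1 = 3, r_2 = -1.

indicial: r^2 - 2 r - 3 = 0; roots r_1 = 3, r_2 = -1


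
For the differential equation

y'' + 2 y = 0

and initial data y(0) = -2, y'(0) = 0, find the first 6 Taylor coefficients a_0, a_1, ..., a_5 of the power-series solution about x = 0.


Ansatz: y(x) = sum_{n>=0} a_n x^n, so y'(x) = sum_{n>=1} n a_n x^(n-1) and y''(x) = sum_{n>=2} n(n-1) a_n x^(n-2).
Substitute into P(x) y'' + Q(x) y' + R(x) y = 0 with P(x) = 1, Q(x) = 0, R(x) = 2, and match powers of x.
Initial conditions: a_0 = -2, a_1 = 0.
Setting the coefficient of each power of x to zero and solving order by order (substituting the coefficients already found):
  x^0: 2 a_2 + 2 a_0 = 0  ->  2 a_2 = -2 a_0 = 4  ->  a_2 = 2
  x^1: 6 a_3 + 2 a_1 = 0  ->  6 a_3 = -2 a_1 = 0  ->  a_3 = 0
  x^2: 12 a_4 + 2 a_2 = 0  ->  12 a_4 = -2 a_2 = -4  ->  a_4 = -1/3
  x^3: 20 a_5 + 2 a_3 = 0  ->  20 a_5 = -2 a_3 = 0  ->  a_5 = 0
Truncated series: y(x) = -2 + 2 x^2 - (1/3) x^4 + O(x^6).

a_0 = -2; a_1 = 0; a_2 = 2; a_3 = 0; a_4 = -1/3; a_5 = 0


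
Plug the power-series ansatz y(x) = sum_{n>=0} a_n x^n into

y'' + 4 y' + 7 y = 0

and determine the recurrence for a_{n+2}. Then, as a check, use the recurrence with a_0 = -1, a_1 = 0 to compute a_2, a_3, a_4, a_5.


Substitute y = sum_n a_n x^n.
y''(x) has coefficient (n+2)(n+1) a_{n+2} at x^n;
4 y'(x) has coefficient 4 (n+1) a_{n+1} at x^n;
7 y(x) has coefficient 7 a_n at x^n.
Matching x^n: (n+2)(n+1) a_{n+2} + 4 (n+1) a_{n+1} + 7 a_n = 0.
Thus a_{n+2} = [-4 (n+1) a_{n+1} - 7 a_n] / ((n+1)(n+2)).

Check with a_0 = -1, a_1 = 0 (apply the recurrence for n = 0, 1, 2, 3): a_0 = -1, a_1 = 0, a_2 = 7/2, a_3 = -14/3, a_4 = 21/8, a_5 = -7/15.

a_(n+2) = [-4 (n+1) a_(n+1) - 7 a_n] / ((n+1)(n+2)); check: a_0 = -1, a_1 = 0, a_2 = 7/2, a_3 = -14/3, a_4 = 21/8, a_5 = -7/15


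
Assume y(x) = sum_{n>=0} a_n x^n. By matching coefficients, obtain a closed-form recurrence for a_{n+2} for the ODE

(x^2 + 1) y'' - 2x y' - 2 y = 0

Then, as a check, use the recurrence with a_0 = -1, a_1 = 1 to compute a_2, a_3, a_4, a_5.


Substitute y = sum_n a_n x^n.
(1 + 1 x^2) y'' contributes (n+2)(n+1) a_{n+2} + n(n-1) a_n at x^n.
-2 x y'(x) contributes -2 n a_n at x^n.
-2 y(x) contributes -2 a_n at x^n.
Matching x^n: (n+2)(n+1) a_{n+2} + (n(n-1) - 2 n - 2) a_n = 0.
Thus a_{n+2} = (-n(n-1) + 2 n + 2) / ((n+1)(n+2)) * a_n.

Check with a_0 = -1, a_1 = 1 (apply the recurrence for n = 0, 1, 2, 3): a_0 = -1, a_1 = 1, a_2 = -1, a_3 = 2/3, a_4 = -1/3, a_5 = 1/15.

a_(n+2) = (-n(n-1) + 2 n + 2) / ((n+1)(n+2)) * a_n; check: a_0 = -1, a_1 = 1, a_2 = -1, a_3 = 2/3, a_4 = -1/3, a_5 = 1/15


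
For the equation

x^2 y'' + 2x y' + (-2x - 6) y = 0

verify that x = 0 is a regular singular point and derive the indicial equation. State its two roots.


Divide by x^2 to reach normal form y'' + P_1(x) y' + P_2(x) y = 0 with P_1(x) = 2/x and P_2(x) = -2/x - 6/x^2.
x = 0 is a singular point because the y'-coefficient 2/x has a pole at x = 0 and the y-coefficient -2/x - 6/x^2 has a pole at x = 0.
It is a regular singular point because x P_1(x) = p(x) = 2 and x^2 P_2(x) = q(x) = -2x - 6 are polynomials, hence analytic at x = 0.
p(0) = 2,  q(0) = -6.
Indicial equation: r(r-1) + p(0) r + q(0) = 0, i.e. r^2 + (p(0) - 1) r + q(0) = 0, i.e. r^2 + 1 r - 6 = 0.
Discriminant: (1)^2 - 4(-6) = 25, so r = (-1 ± 5)/2.
Solving: r_1 = 2, r_2 = -3.

indicial: r^2 + 1 r - 6 = 0; roots r_1 = 2, r_2 = -3


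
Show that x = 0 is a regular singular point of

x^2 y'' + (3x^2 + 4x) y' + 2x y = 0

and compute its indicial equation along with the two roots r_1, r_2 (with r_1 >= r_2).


Divide by x^2 to reach normal form y'' + P_1(x) y' + P_2(x) y = 0 with P_1(x) = 3 + 4/x and P_2(x) = 2/x.
x = 0 is a singular point because the y'-coefficient 3 + 4/x has a pole at x = 0 and the y-coefficient 2/x has a pole at x = 0.
It is a regular singular point because x P_1(x) = p(x) = 3x + 4 and x^2 P_2(x) = q(x) = 2x are polynomials, hence analytic at x = 0.
p(0) = 4,  q(0) = 0.
Indicial equation: r(r-1) + p(0) r + q(0) = 0, i.e. r^2 + (p(0) - 1) r + q(0) = 0, i.e. r^2 + 3 r = 0.
Discriminant: (3)^2 - 4(0) = 9, so r = (-3 ± 3)/2.
Solving: r_1 = 0, r_2 = -3.

indicial: r^2 + 3 r = 0; roots r_1 = 0, r_2 = -3


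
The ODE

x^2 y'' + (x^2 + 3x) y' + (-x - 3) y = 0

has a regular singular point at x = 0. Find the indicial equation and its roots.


Divide by x^2 to reach normal form y'' + P_1(x) y' + P_2(x) y = 0 with P_1(x) = 1 + 3/x and P_2(x) = -1/x - 3/x^2.
x = 0 is a singular point because the y'-coefficient 1 + 3/x has a pole at x = 0 and the y-coefficient -1/x - 3/x^2 has a pole at x = 0.
It is a regular singular point because x P_1(x) = p(x) = x + 3 and x^2 P_2(x) = q(x) = -x - 3 are polynomials, hence analytic at x = 0.
p(0) = 3,  q(0) = -3.
Indicial equation: r(r-1) + p(0) r + q(0) = 0, i.e. r^2 + (p(0) - 1) r + q(0) = 0, i.e. r^2 + 2 r - 3 = 0.
Discriminant: (2)^2 - 4(-3) = 16, so r = (-2 ± 4)/2.
Solving: r_1 = 1, r_2 = -3.

indicial: r^2 + 2 r - 3 = 0; roots r_1 = 1, r_2 = -3


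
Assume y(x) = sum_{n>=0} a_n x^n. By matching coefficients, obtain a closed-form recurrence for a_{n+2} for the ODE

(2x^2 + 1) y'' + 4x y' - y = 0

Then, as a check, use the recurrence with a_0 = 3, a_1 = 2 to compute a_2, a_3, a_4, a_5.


Substitute y = sum_n a_n x^n.
(1 + 2 x^2) y'' contributes (n+2)(n+1) a_{n+2} + 2 n(n-1) a_n at x^n.
4 x y'(x) contributes 4 n a_n at x^n.
-y(x) contributes -1 a_n at x^n.
Matching x^n: (n+2)(n+1) a_{n+2} + (2 n(n-1) + 4 n - 1) a_n = 0.
Thus a_{n+2} = (-2 n(n-1) - 4 n + 1) / ((n+1)(n+2)) * a_n.

Check with a_0 = 3, a_1 = 2 (apply the recurrence for n = 0, 1, 2, 3): a_0 = 3, a_1 = 2, a_2 = 3/2, a_3 = -1, a_4 = -11/8, a_5 = 23/20.

a_(n+2) = (-2 n(n-1) - 4 n + 1) / ((n+1)(n+2)) * a_n; check: a_0 = 3, a_1 = 2, a_2 = 3/2, a_3 = -1, a_4 = -11/8, a_5 = 23/20


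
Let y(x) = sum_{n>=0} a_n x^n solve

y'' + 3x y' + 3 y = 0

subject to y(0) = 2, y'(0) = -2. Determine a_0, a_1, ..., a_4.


Ansatz: y(x) = sum_{n>=0} a_n x^n, so y'(x) = sum_{n>=1} n a_n x^(n-1) and y''(x) = sum_{n>=2} n(n-1) a_n x^(n-2).
Substitute into P(x) y'' + Q(x) y' + R(x) y = 0 with P(x) = 1, Q(x) = 3x, R(x) = 3, and match powers of x.
Initial conditions: a_0 = 2, a_1 = -2.
Setting the coefficient of each power of x to zero and solving order by order (substituting the coefficients already found):
  x^0: 2 a_2 + 3 a_0 = 0  ->  2 a_2 = -3 a_0 = -6  ->  a_2 = -3
  x^1: 6 a_3 + 6 a_1 = 0  ->  6 a_3 = -6 a_1 = 12  ->  a_3 = 2
  x^2: 12 a_4 + 9 a_2 = 0  ->  12 a_4 = -9 a_2 = 27  ->  a_4 = 9/4
Truncated series: y(x) = 2 - 2 x - 3 x^2 + 2 x^3 + (9/4) x^4 + O(x^5).

a_0 = 2; a_1 = -2; a_2 = -3; a_3 = 2; a_4 = 9/4


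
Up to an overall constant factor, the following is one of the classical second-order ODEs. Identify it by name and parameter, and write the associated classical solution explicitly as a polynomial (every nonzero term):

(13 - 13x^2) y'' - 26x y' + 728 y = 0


All three coefficients share the factor 13; dividing through by 13 gives  (1 - x^2) y'' - 2x y' + 56 y = 0.
This matches the Legendre equation (1 - x^2) y'' - 2x y' + n(n+1) y = 0 (note the -2x y' term) with n(n+1) = 56, so n = 7; the polynomial solution is P_7(x).
With y = sum_k a_k x^k, matching x^k gives (k+2)(k+1) a_{k+2} = [k(k+1) - n(n+1)] a_k = (k - 7)(k + 8) a_k. The right side vanishes at k = 7, so the series with the parity of 7 terminates at degree 7.
Standard normalization (P_n(1) = 1): leading coefficient (2n)!/(2^n (n!)^2) = 87178291200/(128*25401600) = 429/16, so a_7 = 429/16. Work downward with a_k = (k+1)(k+2) a_{k+2} / ((k - 7)(k + 8)):
  a_5 = (6)(7)(429/16) / ((5 - 7)(5 + 8)) = (9009/8)/(-26) = -693/16
  a_3 = (4)(5)(-693/16) / ((3 - 7)(3 + 8)) = (-3465/4)/(-44) = 315/16
  a_1 = (2)(3)(315/16) / ((1 - 7)(1 + 8)) = (945/8)/(-54) = -35/16
Hence P_7(x) = 429 x^7/16 - 693 x^5/16 + 315 x^3/16 - 35 x/16.

P_7(x); series = 429 x^7/16 - 693 x^5/16 + 315 x^3/16 - 35 x/16


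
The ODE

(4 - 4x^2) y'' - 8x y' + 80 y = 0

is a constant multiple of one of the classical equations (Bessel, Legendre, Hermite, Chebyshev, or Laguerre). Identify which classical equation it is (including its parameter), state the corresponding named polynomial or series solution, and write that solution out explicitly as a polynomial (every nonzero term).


All three coefficients share the factor 4; dividing through by 4 gives  (1 - x^2) y'' - 2x y' + 20 y = 0.
This matches the Legendre equation (1 - x^2) y'' - 2x y' + n(n+1) y = 0 (note the -2x y' term) with n(n+1) = 20, so n = 4; the polynomial solution is P_4(x).
With y = sum_k a_k x^k, matching x^k gives (k+2)(k+1) a_{k+2} = [k(k+1) - n(n+1)] a_k = (k - 4)(k + 5) a_k. The right side vanishes at k = 4, so the series with the parity of 4 terminates at degree 4.
Standard normalization (P_n(1) = 1): leading coefficient (2n)!/(2^n (n!)^2) = 40320/(16*576) = 35/8, so a_4 = 35/8. Work downward with a_k = (k+1)(k+2) a_{k+2} / ((k - 4)(k + 5)):
  a_2 = (3)(4)(35/8) / ((2 - 4)(2 + 5)) = (105/2)/(-14) = -15/4
  a_0 = (1)(2)(-15/4) / ((0 - 4)(0 + 5)) = (-15/2)/(-20) = 3/8
Hence P_4(x) = 35 x^4/8 - 15 x^2/4 + 3/8.

P_4(x); series = 35 x^4/8 - 15 x^2/4 + 3/8


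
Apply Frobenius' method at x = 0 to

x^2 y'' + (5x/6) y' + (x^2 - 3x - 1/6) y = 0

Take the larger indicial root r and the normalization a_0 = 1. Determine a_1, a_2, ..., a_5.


Write in Frobenius form y'' + (p(x)/x) y' + (q(x)/x^2) y = 0:
  p(x) = 5/6,  q(x) = x^2 - 3x - 1/6.
Indicial equation: r(r-1) + (5/6) r + (-1/6) = 0 -> roots r_1 = 1/2, r_2 = -1/3.
Take r = r_1 = 1/2. Let y(x) = x^r sum_{n>=0} a_n x^n with a_0 = 1.
Substitute y = x^r sum a_n x^n and match x^{r+n}. The recurrence is
  D(n) a_n - 3 a_{n-1} + 1 a_{n-2} = 0,  where D(n) = (r+n)(r+n-1) + (5/6)(r+n) + (-1/6).
  a_n = [3 a_{n-1} - 1 a_{n-2}] / D(n).
Since the indicial polynomial factors as (r - r_1)(r - r_2), D(n) = (r_1 + n - r_1)(r_1 + n - r_2) = n(n + 5/6).
Evaluating step by step (a_0 = 1):
  n = 1: D(1) = 1(1 + 5/6) = 11/6; numerator = 3(1) = 3; a_1 = (3)/(11/6) = 18/11
  n = 2: D(2) = 2(2 + 5/6) = 17/3; numerator = 3(18/11) - 1(1) = 43/11; a_2 = (43/11)/(17/3) = 129/187
  n = 3: D(3) = 3(3 + 5/6) = 23/2; numerator = 3(129/187) - 1(18/11) = 81/187; a_3 = (81/187)/(23/2) = 162/4301
  n = 4: D(4) = 4(4 + 5/6) = 58/3; numerator = 3(162/4301) - 1(129/187) = -2481/4301; a_4 = (-2481/4301)/(58/3) = -7443/249458
  n = 5: D(5) = 5(5 + 5/6) = 175/6; numerator = 3(-7443/249458) - 1(162/4301) = -31725/249458; a_5 = (-31725/249458)/(175/6) = -3807/873103

r = 1/2; a_0 = 1; a_1 = 18/11; a_2 = 129/187; a_3 = 162/4301; a_4 = -7443/249458; a_5 = -3807/873103


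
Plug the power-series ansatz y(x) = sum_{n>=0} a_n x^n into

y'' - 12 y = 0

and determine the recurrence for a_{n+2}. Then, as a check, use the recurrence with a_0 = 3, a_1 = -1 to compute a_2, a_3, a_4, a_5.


Substitute y = sum_n a_n x^n into y'' + (const) y = 0.
y''(x) = sum_{n>=0} (n+2)(n+1) a_{n+2} x^n.
The ODE becomes sum_n [(n+2)(n+1) a_{n+2} - 12 a_n] x^n = 0.
Setting each coefficient to zero gives the recurrence:
  (n+2)(n+1) a_{n+2} - 12 a_n = 0,
  a_{n+2} = 12 / ((n+1)(n+2)) a_n.

Check with a_0 = 3, a_1 = -1 (apply the recurrence for n = 0, 1, 2, 3): a_0 = 3, a_1 = -1, a_2 = 18, a_3 = -2, a_4 = 18, a_5 = -6/5.

a_{n+2} = 12/((n+1)(n+2)) * a_n; check: a_0 = 3, a_1 = -1, a_2 = 18, a_3 = -2, a_4 = 18, a_5 = -6/5


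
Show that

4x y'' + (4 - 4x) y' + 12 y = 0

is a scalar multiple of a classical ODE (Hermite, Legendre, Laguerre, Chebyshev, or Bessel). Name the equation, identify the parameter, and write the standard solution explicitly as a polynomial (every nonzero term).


All three coefficients share the factor 4; dividing through by 4 gives  x y'' + (1 - x) y' + 3 y = 0.
This matches the Laguerre equation x y'' + (1 - x) y' + n y = 0 with n = 3; the polynomial solution is L_3(x).
With y = sum_k a_k x^k, matching x^k gives (k+1)k a_{k+1} + (k+1) a_{k+1} - k a_k + n a_k = 0, i.e. (k+1)^2 a_{k+1} = (k - n) a_k = (k - 3) a_k. The right side vanishes at k = 3, so the series terminates at degree 3.
Standard normalization L_n(0) = 1 gives a_0 = 1. Work upward with a_{k+1} = (k - 3) a_k / (k+1)^2:
  a_1 = (0 - 3)(1) / 1^2 = -3/1 = -3
  a_2 = (1 - 3)(-3) / 2^2 = 6/4 = 3/2
  a_3 = (2 - 3)(3/2) / 3^2 = (-3/2)/9 = -1/6
Hence L_3(x) = -x^3/6 + 3 x^2/2 - 3 x + 1.

L_3(x); series = -x^3/6 + 3 x^2/2 - 3 x + 1


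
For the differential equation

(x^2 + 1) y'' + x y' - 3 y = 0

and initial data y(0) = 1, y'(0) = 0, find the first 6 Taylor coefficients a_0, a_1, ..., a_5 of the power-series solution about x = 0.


Ansatz: y(x) = sum_{n>=0} a_n x^n, so y'(x) = sum_{n>=1} n a_n x^(n-1) and y''(x) = sum_{n>=2} n(n-1) a_n x^(n-2).
Substitute into P(x) y'' + Q(x) y' + R(x) y = 0 with P(x) = x^2 + 1, Q(x) = x, R(x) = -3, and match powers of x.
Initial conditions: a_0 = 1, a_1 = 0.
Setting the coefficient of each power of x to zero and solving order by order (substituting the coefficients already found):
  x^0: 2 a_2 - 3 a_0 = 0  ->  2 a_2 = 3 a_0 = 3  ->  a_2 = 3/2
  x^1: 6 a_3 - 2 a_1 = 0  ->  6 a_3 = 2 a_1 = 0  ->  a_3 = 0
  x^2: 12 a_4 + a_2 = 0  ->  12 a_4 = -a_2 = -3/2  ->  a_4 = -1/8
  x^3: 20 a_5 + 6 a_3 = 0  ->  20 a_5 = -6 a_3 = 0  ->  a_5 = 0
Truncated series: y(x) = 1 + (3/2) x^2 - (1/8) x^4 + O(x^6).

a_0 = 1; a_1 = 0; a_2 = 3/2; a_3 = 0; a_4 = -1/8; a_5 = 0


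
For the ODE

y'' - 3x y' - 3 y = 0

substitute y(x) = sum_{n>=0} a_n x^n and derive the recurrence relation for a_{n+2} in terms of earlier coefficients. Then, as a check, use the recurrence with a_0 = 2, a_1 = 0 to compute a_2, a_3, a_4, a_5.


Substitute y = sum_n a_n x^n.
y''(x) has coefficient (n+2)(n+1) a_{n+2} at x^n;
-3 x y'(x) has coefficient -3 n a_n at x^n (shift);
-3 y(x) has coefficient -3 a_n at x^n.
Matching x^n: (n+2)(n+1) a_{n+2} + (-3n - 3) a_n = 0.
Thus a_{n+2} = (3n + 3) / ((n+1)(n+2)) * a_n.

Check with a_0 = 2, a_1 = 0 (apply the recurrence for n = 0, 1, 2, 3): a_0 = 2, a_1 = 0, a_2 = 3, a_3 = 0, a_4 = 9/4, a_5 = 0.

a_(n+2) = (3n + 3) / ((n+1)(n+2)) * a_n; check: a_0 = 2, a_1 = 0, a_2 = 3, a_3 = 0, a_4 = 9/4, a_5 = 0


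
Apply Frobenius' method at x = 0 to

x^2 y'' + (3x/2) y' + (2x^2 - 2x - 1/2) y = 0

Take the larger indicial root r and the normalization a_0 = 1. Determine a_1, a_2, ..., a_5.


Write in Frobenius form y'' + (p(x)/x) y' + (q(x)/x^2) y = 0:
  p(x) = 3/2,  q(x) = 2x^2 - 2x - 1/2.
Indicial equation: r(r-1) + (3/2) r + (-1/2) = 0 -> roots r_1 = 1/2, r_2 = -1.
Take r = r_1 = 1/2. Let y(x) = x^r sum_{n>=0} a_n x^n with a_0 = 1.
Substitute y = x^r sum a_n x^n and match x^{r+n}. The recurrence is
  D(n) a_n - 2 a_{n-1} + 2 a_{n-2} = 0,  where D(n) = (r+n)(r+n-1) + (3/2)(r+n) + (-1/2).
  a_n = [2 a_{n-1} - 2 a_{n-2}] / D(n).
Since the indicial polynomial factors as (r - r_1)(r - r_2), D(n) = (r_1 + n - r_1)(r_1 + n - r_2) = n(n + 3/2).
Evaluating step by step (a_0 = 1):
  n = 1: D(1) = 1(1 + 3/2) = 5/2; numerator = 2(1) = 2; a_1 = (2)/(5/2) = 4/5
  n = 2: D(2) = 2(2 + 3/2) = 7; numerator = 2(4/5) - 2(1) = -2/5; a_2 = (-2/5)/(7) = -2/35
  n = 3: D(3) = 3(3 + 3/2) = 27/2; numerator = 2(-2/35) - 2(4/5) = -12/7; a_3 = (-12/7)/(27/2) = -8/63
  n = 4: D(4) = 4(4 + 3/2) = 22; numerator = 2(-8/63) - 2(-2/35) = -44/315; a_4 = (-44/315)/(22) = -2/315
  n = 5: D(5) = 5(5 + 3/2) = 65/2; numerator = 2(-2/315) - 2(-8/63) = 76/315; a_5 = (76/315)/(65/2) = 152/20475

r = 1/2; a_0 = 1; a_1 = 4/5; a_2 = -2/35; a_3 = -8/63; a_4 = -2/315; a_5 = 152/20475


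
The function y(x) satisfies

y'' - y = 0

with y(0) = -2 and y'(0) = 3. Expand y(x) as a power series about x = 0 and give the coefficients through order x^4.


Ansatz: y(x) = sum_{n>=0} a_n x^n, so y'(x) = sum_{n>=1} n a_n x^(n-1) and y''(x) = sum_{n>=2} n(n-1) a_n x^(n-2).
Substitute into P(x) y'' + Q(x) y' + R(x) y = 0 with P(x) = 1, Q(x) = 0, R(x) = -1, and match powers of x.
Initial conditions: a_0 = -2, a_1 = 3.
Setting the coefficient of each power of x to zero and solving order by order (substituting the coefficients already found):
  x^0: 2 a_2 - a_0 = 0  ->  2 a_2 = a_0 = -2  ->  a_2 = -1
  x^1: 6 a_3 - a_1 = 0  ->  6 a_3 = a_1 = 3  ->  a_3 = 1/2
  x^2: 12 a_4 - a_2 = 0  ->  12 a_4 = a_2 = -1  ->  a_4 = -1/12
Truncated series: y(x) = -2 + 3 x - x^2 + (1/2) x^3 - (1/12) x^4 + O(x^5).

a_0 = -2; a_1 = 3; a_2 = -1; a_3 = 1/2; a_4 = -1/12


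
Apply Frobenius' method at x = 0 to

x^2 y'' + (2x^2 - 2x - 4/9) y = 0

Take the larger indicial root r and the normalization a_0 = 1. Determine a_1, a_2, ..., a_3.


Write in Frobenius form y'' + (p(x)/x) y' + (q(x)/x^2) y = 0:
  p(x) = 0,  q(x) = 2x^2 - 2x - 4/9.
Indicial equation: r(r-1) + (0) r + (-4/9) = 0 -> roots r_1 = 4/3, r_2 = -1/3.
Take r = r_1 = 4/3. Let y(x) = x^r sum_{n>=0} a_n x^n with a_0 = 1.
Substitute y = x^r sum a_n x^n and match x^{r+n}. The recurrence is
  D(n) a_n - 2 a_{n-1} + 2 a_{n-2} = 0,  where D(n) = (r+n)(r+n-1) + (0)(r+n) + (-4/9).
  a_n = [2 a_{n-1} - 2 a_{n-2}] / D(n).
Since the indicial polynomial factors as (r - r_1)(r - r_2), D(n) = (r_1 + n - r_1)(r_1 + n - r_2) = n(n + 5/3).
Evaluating step by step (a_0 = 1):
  n = 1: D(1) = 1(1 + 5/3) = 8/3; numerator = 2(1) = 2; a_1 = (2)/(8/3) = 3/4
  n = 2: D(2) = 2(2 + 5/3) = 22/3; numerator = 2(3/4) - 2(1) = -1/2; a_2 = (-1/2)/(22/3) = -3/44
  n = 3: D(3) = 3(3 + 5/3) = 14; numerator = 2(-3/44) - 2(3/4) = -18/11; a_3 = (-18/11)/(14) = -9/77

r = 4/3; a_0 = 1; a_1 = 3/4; a_2 = -3/44; a_3 = -9/77


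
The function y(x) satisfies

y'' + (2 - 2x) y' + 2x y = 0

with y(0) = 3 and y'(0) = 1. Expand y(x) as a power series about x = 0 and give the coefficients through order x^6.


Ansatz: y(x) = sum_{n>=0} a_n x^n, so y'(x) = sum_{n>=1} n a_n x^(n-1) and y''(x) = sum_{n>=2} n(n-1) a_n x^(n-2).
Substitute into P(x) y'' + Q(x) y' + R(x) y = 0 with P(x) = 1, Q(x) = 2 - 2x, R(x) = 2x, and match powers of x.
Initial conditions: a_0 = 3, a_1 = 1.
Setting the coefficient of each power of x to zero and solving order by order (substituting the coefficients already found):
  x^0: 2 a_2 + 2 a_1 = 0  ->  2 a_2 = -2 a_1 = -2  ->  a_2 = -1
  x^1: 6 a_3 + 4 a_2 - 2 a_1 + 2 a_0 = 0  ->  6 a_3 = -4 a_2 + 2 a_1 - 2 a_0 = 0  ->  a_3 = 0
  x^2: 12 a_4 + 6 a_3 - 4 a_2 + 2 a_1 = 0  ->  12 a_4 = -6 a_3 + 4 a_2 - 2 a_1 = -6  ->  a_4 = -1/2
  x^3: 20 a_5 + 8 a_4 - 6 a_3 + 2 a_2 = 0  ->  20 a_5 = -8 a_4 + 6 a_3 - 2 a_2 = 6  ->  a_5 = 3/10
  x^4: 30 a_6 + 10 a_5 - 8 a_4 + 2 a_3 = 0  ->  30 a_6 = -10 a_5 + 8 a_4 - 2 a_3 = -7  ->  a_6 = -7/30
Truncated series: y(x) = 3 + x - x^2 - (1/2) x^4 + (3/10) x^5 - (7/30) x^6 + O(x^7).

a_0 = 3; a_1 = 1; a_2 = -1; a_3 = 0; a_4 = -1/2; a_5 = 3/10; a_6 = -7/30


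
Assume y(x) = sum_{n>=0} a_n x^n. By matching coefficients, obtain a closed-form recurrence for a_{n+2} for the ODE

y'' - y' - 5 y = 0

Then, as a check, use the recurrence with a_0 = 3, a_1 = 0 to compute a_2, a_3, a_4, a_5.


Substitute y = sum_n a_n x^n.
y''(x) has coefficient (n+2)(n+1) a_{n+2} at x^n;
-y'(x) has coefficient -(n+1) a_{n+1} at x^n;
-5 y(x) has coefficient -5 a_n at x^n.
Matching x^n: (n+2)(n+1) a_{n+2} - (n+1) a_{n+1} - 5 a_n = 0.
Thus a_{n+2} = [(n+1) a_{n+1} + 5 a_n] / ((n+1)(n+2)).

Check with a_0 = 3, a_1 = 0 (apply the recurrence for n = 0, 1, 2, 3): a_0 = 3, a_1 = 0, a_2 = 15/2, a_3 = 5/2, a_4 = 15/4, a_5 = 11/8.

a_(n+2) = [(n+1) a_(n+1) + 5 a_n] / ((n+1)(n+2)); check: a_0 = 3, a_1 = 0, a_2 = 15/2, a_3 = 5/2, a_4 = 15/4, a_5 = 11/8


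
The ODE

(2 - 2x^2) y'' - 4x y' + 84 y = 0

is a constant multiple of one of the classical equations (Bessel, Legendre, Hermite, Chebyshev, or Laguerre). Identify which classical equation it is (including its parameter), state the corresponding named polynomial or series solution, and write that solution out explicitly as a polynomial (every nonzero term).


All three coefficients share the factor 2; dividing through by 2 gives  (1 - x^2) y'' - 2x y' + 42 y = 0.
This matches the Legendre equation (1 - x^2) y'' - 2x y' + n(n+1) y = 0 (note the -2x y' term) with n(n+1) = 42, so n = 6; the polynomial solution is P_6(x).
With y = sum_k a_k x^k, matching x^k gives (k+2)(k+1) a_{k+2} = [k(k+1) - n(n+1)] a_k = (k - 6)(k + 7) a_k. The right side vanishes at k = 6, so the series with the parity of 6 terminates at degree 6.
Standard normalization (P_n(1) = 1): leading coefficient (2n)!/(2^n (n!)^2) = 479001600/(64*518400) = 231/16, so a_6 = 231/16. Work downward with a_k = (k+1)(k+2) a_{k+2} / ((k - 6)(k + 7)):
  a_4 = (5)(6)(231/16) / ((4 - 6)(4 + 7)) = (3465/8)/(-22) = -315/16
  a_2 = (3)(4)(-315/16) / ((2 - 6)(2 + 7)) = (-945/4)/(-36) = 105/16
  a_0 = (1)(2)(105/16) / ((0 - 6)(0 + 7)) = (105/8)/(-42) = -5/16
Hence P_6(x) = 231 x^6/16 - 315 x^4/16 + 105 x^2/16 - 5/16.

P_6(x); series = 231 x^6/16 - 315 x^4/16 + 105 x^2/16 - 5/16


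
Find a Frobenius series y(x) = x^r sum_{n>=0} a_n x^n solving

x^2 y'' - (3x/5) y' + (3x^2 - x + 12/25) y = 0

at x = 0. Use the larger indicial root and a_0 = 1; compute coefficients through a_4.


Write in Frobenius form y'' + (p(x)/x) y' + (q(x)/x^2) y = 0:
  p(x) = -3/5,  q(x) = 3x^2 - x + 12/25.
Indicial equation: r(r-1) + (-3/5) r + (12/25) = 0 -> roots r_1 = 6/5, r_2 = 2/5.
Take r = r_1 = 6/5. Let y(x) = x^r sum_{n>=0} a_n x^n with a_0 = 1.
Substitute y = x^r sum a_n x^n and match x^{r+n}. The recurrence is
  D(n) a_n - 1 a_{n-1} + 3 a_{n-2} = 0,  where D(n) = (r+n)(r+n-1) + (-3/5)(r+n) + (12/25).
  a_n = [1 a_{n-1} - 3 a_{n-2}] / D(n).
Since the indicial polynomial factors as (r - r_1)(r - r_2), D(n) = (r_1 + n - r_1)(r_1 + n - r_2) = n(n + 4/5).
Evaluating step by step (a_0 = 1):
  n = 1: D(1) = 1(1 + 4/5) = 9/5; numerator = 1(1) = 1; a_1 = (1)/(9/5) = 5/9
  n = 2: D(2) = 2(2 + 4/5) = 28/5; numerator = 1(5/9) - 3(1) = -22/9; a_2 = (-22/9)/(28/5) = -55/126
  n = 3: D(3) = 3(3 + 4/5) = 57/5; numerator = 1(-55/126) - 3(5/9) = -265/126; a_3 = (-265/126)/(57/5) = -1325/7182
  n = 4: D(4) = 4(4 + 4/5) = 96/5; numerator = 1(-1325/7182) - 3(-55/126) = 4040/3591; a_4 = (4040/3591)/(96/5) = 2525/43092

r = 6/5; a_0 = 1; a_1 = 5/9; a_2 = -55/126; a_3 = -1325/7182; a_4 = 2525/43092


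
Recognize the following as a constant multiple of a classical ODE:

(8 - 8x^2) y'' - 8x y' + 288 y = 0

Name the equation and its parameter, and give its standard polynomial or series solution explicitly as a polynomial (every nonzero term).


All three coefficients share the factor 8; dividing through by 8 gives  (1 - x^2) y'' - x y' + 36 y = 0.
This matches the Chebyshev equation (1 - x^2) y'' - x y' + n^2 y = 0 (note the -x y' term, not -2x y') with n^2 = 36, so n = 6; the polynomial solution is T_6(x).
With y = sum_k a_k x^k, matching x^k gives (k+2)(k+1) a_{k+2} = (k^2 - n^2) a_k = (k - 6)(k + 6) a_k. The right side vanishes at k = 6, so the series with the parity of 6 terminates at degree 6.
Standard normalization: leading coefficient of T_n is 2^(n-1), so a_6 = 2^5 = 32. Work downward with a_k = (k+1)(k+2) a_{k+2} / ((k - 6)(k + 6)):
  a_4 = (5)(6)(32) / ((4 - 6)(4 + 6)) = 960/(-20) = -48
  a_2 = (3)(4)(-48) / ((2 - 6)(2 + 6)) = -576/(-32) = 18
  a_0 = (1)(2)(18) / ((0 - 6)(0 + 6)) = 36/(-36) = -1
Hence T_6(x) = 32 x^6 - 48 x^4 + 18 x^2 - 1.

T_6(x); series = 32 x^6 - 48 x^4 + 18 x^2 - 1


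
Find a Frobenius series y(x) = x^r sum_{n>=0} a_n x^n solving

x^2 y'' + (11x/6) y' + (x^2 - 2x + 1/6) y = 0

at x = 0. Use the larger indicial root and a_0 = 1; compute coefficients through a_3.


Write in Frobenius form y'' + (p(x)/x) y' + (q(x)/x^2) y = 0:
  p(x) = 11/6,  q(x) = x^2 - 2x + 1/6.
Indicial equation: r(r-1) + (11/6) r + (1/6) = 0 -> roots r_1 = -1/3, r_2 = -1/2.
Take r = r_1 = -1/3. Let y(x) = x^r sum_{n>=0} a_n x^n with a_0 = 1.
Substitute y = x^r sum a_n x^n and match x^{r+n}. The recurrence is
  D(n) a_n - 2 a_{n-1} + 1 a_{n-2} = 0,  where D(n) = (r+n)(r+n-1) + (11/6)(r+n) + (1/6).
  a_n = [2 a_{n-1} - 1 a_{n-2}] / D(n).
Since the indicial polynomial factors as (r - r_1)(r - r_2), D(n) = (r_1 + n - r_1)(r_1 + n - r_2) = n(n + 1/6).
Evaluating step by step (a_0 = 1):
  n = 1: D(1) = 1(1 + 1/6) = 7/6; numerator = 2(1) = 2; a_1 = (2)/(7/6) = 12/7
  n = 2: D(2) = 2(2 + 1/6) = 13/3; numerator = 2(12/7) - 1(1) = 17/7; a_2 = (17/7)/(13/3) = 51/91
  n = 3: D(3) = 3(3 + 1/6) = 19/2; numerator = 2(51/91) - 1(12/7) = -54/91; a_3 = (-54/91)/(19/2) = -108/1729

r = -1/3; a_0 = 1; a_1 = 12/7; a_2 = 51/91; a_3 = -108/1729


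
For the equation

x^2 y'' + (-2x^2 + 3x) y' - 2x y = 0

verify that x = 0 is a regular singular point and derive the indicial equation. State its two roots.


Divide by x^2 to reach normal form y'' + P_1(x) y' + P_2(x) y = 0 with P_1(x) = -2 + 3/x and P_2(x) = -2/x.
x = 0 is a singular point because the y'-coefficient -2 + 3/x has a pole at x = 0 and the y-coefficient -2/x has a pole at x = 0.
It is a regular singular point because x P_1(x) = p(x) = 3 - 2x and x^2 P_2(x) = q(x) = -2x are polynomials, hence analytic at x = 0.
p(0) = 3,  q(0) = 0.
Indicial equation: r(r-1) + p(0) r + q(0) = 0, i.e. r^2 + (p(0) - 1) r + q(0) = 0, i.e. r^2 + 2 r = 0.
Discriminant: (2)^2 - 4(0) = 4, so r = (-2 ± 2)/2.
Solving: r_1 = 0, r_2 = -2.

indicial: r^2 + 2 r = 0; roots r_1 = 0, r_2 = -2


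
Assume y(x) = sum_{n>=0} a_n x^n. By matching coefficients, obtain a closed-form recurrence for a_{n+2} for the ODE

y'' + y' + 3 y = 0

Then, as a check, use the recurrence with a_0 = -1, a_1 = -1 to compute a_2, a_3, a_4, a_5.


Substitute y = sum_n a_n x^n.
y''(x) has coefficient (n+2)(n+1) a_{n+2} at x^n;
y'(x) has coefficient (n+1) a_{n+1} at x^n;
3 y(x) has coefficient 3 a_n at x^n.
Matching x^n: (n+2)(n+1) a_{n+2} + (n+1) a_{n+1} + 3 a_n = 0.
Thus a_{n+2} = [-(n+1) a_{n+1} - 3 a_n] / ((n+1)(n+2)).

Check with a_0 = -1, a_1 = -1 (apply the recurrence for n = 0, 1, 2, 3): a_0 = -1, a_1 = -1, a_2 = 2, a_3 = -1/6, a_4 = -11/24, a_5 = 7/60.

a_(n+2) = [-(n+1) a_(n+1) - 3 a_n] / ((n+1)(n+2)); check: a_0 = -1, a_1 = -1, a_2 = 2, a_3 = -1/6, a_4 = -11/24, a_5 = 7/60


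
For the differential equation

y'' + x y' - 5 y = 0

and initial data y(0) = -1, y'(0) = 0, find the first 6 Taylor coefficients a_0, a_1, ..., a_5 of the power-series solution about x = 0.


Ansatz: y(x) = sum_{n>=0} a_n x^n, so y'(x) = sum_{n>=1} n a_n x^(n-1) and y''(x) = sum_{n>=2} n(n-1) a_n x^(n-2).
Substitute into P(x) y'' + Q(x) y' + R(x) y = 0 with P(x) = 1, Q(x) = x, R(x) = -5, and match powers of x.
Initial conditions: a_0 = -1, a_1 = 0.
Setting the coefficient of each power of x to zero and solving order by order (substituting the coefficients already found):
  x^0: 2 a_2 - 5 a_0 = 0  ->  2 a_2 = 5 a_0 = -5  ->  a_2 = -5/2
  x^1: 6 a_3 - 4 a_1 = 0  ->  6 a_3 = 4 a_1 = 0  ->  a_3 = 0
  x^2: 12 a_4 - 3 a_2 = 0  ->  12 a_4 = 3 a_2 = -15/2  ->  a_4 = -5/8
  x^3: 20 a_5 - 2 a_3 = 0  ->  20 a_5 = 2 a_3 = 0  ->  a_5 = 0
Truncated series: y(x) = -1 - (5/2) x^2 - (5/8) x^4 + O(x^6).

a_0 = -1; a_1 = 0; a_2 = -5/2; a_3 = 0; a_4 = -5/8; a_5 = 0


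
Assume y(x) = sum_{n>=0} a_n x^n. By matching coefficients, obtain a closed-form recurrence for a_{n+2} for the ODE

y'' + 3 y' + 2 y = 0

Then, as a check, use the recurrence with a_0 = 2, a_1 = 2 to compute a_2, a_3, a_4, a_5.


Substitute y = sum_n a_n x^n.
y''(x) has coefficient (n+2)(n+1) a_{n+2} at x^n;
3 y'(x) has coefficient 3 (n+1) a_{n+1} at x^n;
2 y(x) has coefficient 2 a_n at x^n.
Matching x^n: (n+2)(n+1) a_{n+2} + 3 (n+1) a_{n+1} + 2 a_n = 0.
Thus a_{n+2} = [-3 (n+1) a_{n+1} - 2 a_n] / ((n+1)(n+2)).

Check with a_0 = 2, a_1 = 2 (apply the recurrence for n = 0, 1, 2, 3): a_0 = 2, a_1 = 2, a_2 = -5, a_3 = 13/3, a_4 = -29/12, a_5 = 61/60.

a_(n+2) = [-3 (n+1) a_(n+1) - 2 a_n] / ((n+1)(n+2)); check: a_0 = 2, a_1 = 2, a_2 = -5, a_3 = 13/3, a_4 = -29/12, a_5 = 61/60


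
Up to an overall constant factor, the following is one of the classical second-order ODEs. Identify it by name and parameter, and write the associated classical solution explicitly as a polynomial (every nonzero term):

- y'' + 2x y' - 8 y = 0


All three coefficients share the factor -1; dividing through by -1 gives  y'' - 2x y' + 8 y = 0.
This matches the Hermite equation y'' - 2x y' + 2n y = 0 with 2n = 8, so n = 4; the polynomial solution is H_4(x).
With y = sum_k a_k x^k, matching x^k gives (k+2)(k+1) a_{k+2} = 2(k - n) a_k = 2(k - 4) a_k. The right side vanishes at k = 4, so the series with the parity of 4 terminates at degree 4.
Standard normalization: leading coefficient of H_n is 2^n, so a_4 = 2^4 = 16. Work downward with a_k = (k+1)(k+2) a_{k+2} / (2(k - n)):
  a_2 = (3)(4)(16) / (2(2 - 4)) = 192/(-4) = -48
  a_0 = (1)(2)(-48) / (2(0 - 4)) = -96/(-8) = 12
Hence H_4(x) = 16 x^4 - 48 x^2 + 12.

H_4(x); series = 16 x^4 - 48 x^2 + 12


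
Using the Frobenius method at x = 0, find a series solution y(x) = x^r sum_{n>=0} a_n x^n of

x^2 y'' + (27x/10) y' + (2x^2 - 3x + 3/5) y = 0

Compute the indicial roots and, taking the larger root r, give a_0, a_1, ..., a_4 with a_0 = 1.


Write in Frobenius form y'' + (p(x)/x) y' + (q(x)/x^2) y = 0:
  p(x) = 27/10,  q(x) = 2x^2 - 3x + 3/5.
Indicial equation: r(r-1) + (27/10) r + (3/5) = 0 -> roots r_1 = -1/2, r_2 = -6/5.
Take r = r_1 = -1/2. Let y(x) = x^r sum_{n>=0} a_n x^n with a_0 = 1.
Substitute y = x^r sum a_n x^n and match x^{r+n}. The recurrence is
  D(n) a_n - 3 a_{n-1} + 2 a_{n-2} = 0,  where D(n) = (r+n)(r+n-1) + (27/10)(r+n) + (3/5).
  a_n = [3 a_{n-1} - 2 a_{n-2}] / D(n).
Since the indicial polynomial factors as (r - r_1)(r - r_2), D(n) = (r_1 + n - r_1)(r_1 + n - r_2) = n(n + 7/10).
Evaluating step by step (a_0 = 1):
  n = 1: D(1) = 1(1 + 7/10) = 17/10; numerator = 3(1) = 3; a_1 = (3)/(17/10) = 30/17
  n = 2: D(2) = 2(2 + 7/10) = 27/5; numerator = 3(30/17) - 2(1) = 56/17; a_2 = (56/17)/(27/5) = 280/459
  n = 3: D(3) = 3(3 + 7/10) = 111/10; numerator = 3(280/459) - 2(30/17) = -260/153; a_3 = (-260/153)/(111/10) = -2600/16983
  n = 4: D(4) = 4(4 + 7/10) = 94/5; numerator = 3(-2600/16983) - 2(280/459) = -28520/16983; a_4 = (-28520/16983)/(94/5) = -71300/798201

r = -1/2; a_0 = 1; a_1 = 30/17; a_2 = 280/459; a_3 = -2600/16983; a_4 = -71300/798201


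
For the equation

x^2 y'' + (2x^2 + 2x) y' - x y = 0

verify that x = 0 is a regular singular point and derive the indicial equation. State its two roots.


Divide by x^2 to reach normal form y'' + P_1(x) y' + P_2(x) y = 0 with P_1(x) = 2 + 2/x and P_2(x) = -1/x.
x = 0 is a singular point because the y'-coefficient 2 + 2/x has a pole at x = 0 and the y-coefficient -1/x has a pole at x = 0.
It is a regular singular point because x P_1(x) = p(x) = 2x + 2 and x^2 P_2(x) = q(x) = -x are polynomials, hence analytic at x = 0.
p(0) = 2,  q(0) = 0.
Indicial equation: r(r-1) + p(0) r + q(0) = 0, i.e. r^2 + (p(0) - 1) r + q(0) = 0, i.e. r^2 + 1 r = 0.
Discriminant: (1)^2 - 4(0) = 1, so r = (-1 ± 1)/2.
Solving: r_1 = 0, r_2 = -1.

indicial: r^2 + 1 r = 0; roots r_1 = 0, r_2 = -1


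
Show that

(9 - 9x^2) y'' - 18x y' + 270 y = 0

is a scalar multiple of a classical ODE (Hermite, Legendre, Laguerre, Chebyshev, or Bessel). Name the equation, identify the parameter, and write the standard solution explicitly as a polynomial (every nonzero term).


All three coefficients share the factor 9; dividing through by 9 gives  (1 - x^2) y'' - 2x y' + 30 y = 0.
This matches the Legendre equation (1 - x^2) y'' - 2x y' + n(n+1) y = 0 (note the -2x y' term) with n(n+1) = 30, so n = 5; the polynomial solution is P_5(x).
With y = sum_k a_k x^k, matching x^k gives (k+2)(k+1) a_{k+2} = [k(k+1) - n(n+1)] a_k = (k - 5)(k + 6) a_k. The right side vanishes at k = 5, so the series with the parity of 5 terminates at degree 5.
Standard normalization (P_n(1) = 1): leading coefficient (2n)!/(2^n (n!)^2) = 3628800/(32*14400) = 63/8, so a_5 = 63/8. Work downward with a_k = (k+1)(k+2) a_{k+2} / ((k - 5)(k + 6)):
  a_3 = (4)(5)(63/8) / ((3 - 5)(3 + 6)) = (315/2)/(-18) = -35/4
  a_1 = (2)(3)(-35/4) / ((1 - 5)(1 + 6)) = (-105/2)/(-28) = 15/8
Hence P_5(x) = 63 x^5/8 - 35 x^3/4 + 15 x/8.

P_5(x); series = 63 x^5/8 - 35 x^3/4 + 15 x/8


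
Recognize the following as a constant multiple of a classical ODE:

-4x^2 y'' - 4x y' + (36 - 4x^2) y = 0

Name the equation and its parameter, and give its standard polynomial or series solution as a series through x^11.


All three coefficients share the factor -4; dividing through by -4 gives  x^2 y'' + x y' + (x^2 - 9) y = 0.
This matches the Bessel equation x^2 y'' + x y' + (x^2 - nu^2) y = 0 with nu^2 = 9, so nu = 3; the solution bounded at x = 0 is J_3(x).
Frobenius at x = 0: indicial roots ±nu; for r = nu the recurrence k(k + 2nu) c_k = -c_{k-2} gives the standard series J_nu(x) = sum_{k>=0} (-1)^k / (k! (k+nu)!) (x/2)^(2k+nu). Evaluate the first 5 terms:
  k = 0: (-1)^0 / (0! * 3! * 2^3) x^3 = 1/(1*6*8) x^3 = (1/48) x^3
  k = 1: (-1)^1 / (1! * 4! * 2^5) x^5 = -1/(1*24*32) x^5 = (-1/768) x^5
  k = 2: (-1)^2 / (2! * 5! * 2^7) x^7 = 1/(2*120*128) x^7 = (1/30720) x^7
  k = 3: (-1)^3 / (3! * 6! * 2^9) x^9 = -1/(6*720*512) x^9 = (-1/2211840) x^9
  k = 4: (-1)^4 / (4! * 7! * 2^11) x^11 = 1/(24*5040*2048) x^11 = (1/247726080) x^11
Hence J_3(x) = x^11/247726080 - x^9/2211840 + x^7/30720 - x^5/768 + x^3/48 + ....

J_3(x); series = x^11/247726080 - x^9/2211840 + x^7/30720 - x^5/768 + x^3/48
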